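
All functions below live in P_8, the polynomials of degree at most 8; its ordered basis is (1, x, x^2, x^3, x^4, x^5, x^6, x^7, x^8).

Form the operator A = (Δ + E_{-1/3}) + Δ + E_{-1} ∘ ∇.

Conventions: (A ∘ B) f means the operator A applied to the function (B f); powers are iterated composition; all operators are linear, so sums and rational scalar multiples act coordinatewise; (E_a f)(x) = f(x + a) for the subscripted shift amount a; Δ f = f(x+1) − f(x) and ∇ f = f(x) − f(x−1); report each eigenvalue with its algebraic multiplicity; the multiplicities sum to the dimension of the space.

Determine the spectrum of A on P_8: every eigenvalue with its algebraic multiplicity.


image of 1: 1
image of x: x + 8/3
image of x^2: x^2 + (16/3)x - 8/9
image of x^3: x^3 + 8x^2 - (8/3)x + 242/27
image of x^4: x^4 + (32/3)x^3 - (16/3)x^2 + (968/27)x - 1052/81
image of x^5: x^5 + (40/3)x^4 - (80/9)x^3 + (2420/27)x^2 - (5260/81)x + 8018/243
image of x^6: x^6 + 16x^5 - (40/3)x^4 + (4840/27)x^3 - (5260/27)x^2 + (16036/81)x - 44468/729
image of x^7: x^7 + (56/3)x^6 - (56/3)x^5 + (8470/27)x^4 - (36820/81)x^3 + (56126/81)x^2 - (311276/729)x + 282122/2187
image of x^8: x^8 + (64/3)x^7 - (224/9)x^6 + (13552/27)x^5 - (73640/81)x^4 + (449008/243)x^3 - (1245104/729)x^2 + (2256976/2187)x - 1659932/6561
the matrix is upper triangular; its diagonal is (1, 1, 1, 1, 1, 1, 1, 1, 1)
for a triangular matrix the eigenvalues are the diagonal entries, with algebraic multiplicity their repetition count

λ = 1 (multiplicity 9)


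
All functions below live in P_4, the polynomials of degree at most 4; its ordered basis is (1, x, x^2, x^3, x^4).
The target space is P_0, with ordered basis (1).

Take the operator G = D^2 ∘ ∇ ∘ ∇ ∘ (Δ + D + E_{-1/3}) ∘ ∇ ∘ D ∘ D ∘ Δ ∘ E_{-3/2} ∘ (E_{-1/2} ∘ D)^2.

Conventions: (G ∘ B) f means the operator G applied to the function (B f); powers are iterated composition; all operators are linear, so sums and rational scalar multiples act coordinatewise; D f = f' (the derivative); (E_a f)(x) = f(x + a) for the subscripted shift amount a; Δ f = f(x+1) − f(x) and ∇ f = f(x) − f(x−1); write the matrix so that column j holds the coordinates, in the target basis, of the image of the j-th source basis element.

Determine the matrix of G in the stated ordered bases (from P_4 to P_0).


the matrix is [[0, 0, 0, 0, 0]] (rows listed top to bottom)

image of 1: 0
image of x: 0
image of x^2: 0
image of x^3: 0
image of x^4: 0
each image's coordinates form column j of the matrix


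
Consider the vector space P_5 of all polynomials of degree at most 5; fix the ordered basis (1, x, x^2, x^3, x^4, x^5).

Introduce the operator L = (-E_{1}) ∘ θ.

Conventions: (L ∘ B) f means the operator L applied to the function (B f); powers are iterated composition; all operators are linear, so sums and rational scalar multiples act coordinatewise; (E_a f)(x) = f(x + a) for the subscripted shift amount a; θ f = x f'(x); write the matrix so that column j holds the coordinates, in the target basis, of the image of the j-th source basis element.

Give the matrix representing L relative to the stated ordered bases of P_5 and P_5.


the matrix is [[0, -1, -2, -3, -4, -5]; [0, -1, -4, -9, -16, -25]; [0, 0, -2, -9, -24, -50]; [0, 0, 0, -3, -16, -50]; [0, 0, 0, 0, -4, -25]; [0, 0, 0, 0, 0, -5]] (rows listed top to bottom)

image of 1: 0
image of x: -x - 1
image of x^2: -2x^2 - 4x - 2
image of x^3: -3x^3 - 9x^2 - 9x - 3
image of x^4: -4x^4 - 16x^3 - 24x^2 - 16x - 4
image of x^5: -5x^5 - 25x^4 - 50x^3 - 50x^2 - 25x - 5
each image's coordinates form column j of the matrix


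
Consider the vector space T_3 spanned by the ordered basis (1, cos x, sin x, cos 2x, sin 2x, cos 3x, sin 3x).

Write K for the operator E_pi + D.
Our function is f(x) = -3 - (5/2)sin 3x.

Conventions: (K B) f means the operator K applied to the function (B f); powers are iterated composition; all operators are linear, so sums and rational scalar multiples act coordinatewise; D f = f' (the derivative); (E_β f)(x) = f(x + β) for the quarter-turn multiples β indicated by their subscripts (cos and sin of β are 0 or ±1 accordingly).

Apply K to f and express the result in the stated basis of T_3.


E_pi f = -3 + (5/2)sin 3x
D f = -(15/2)cos 3x
(E_pi + D) f = -3 - (15/2)cos 3x + (5/2)sin 3x

the image equals g(x) = -3 - (15/2)cos 3x + (5/2)sin 3x


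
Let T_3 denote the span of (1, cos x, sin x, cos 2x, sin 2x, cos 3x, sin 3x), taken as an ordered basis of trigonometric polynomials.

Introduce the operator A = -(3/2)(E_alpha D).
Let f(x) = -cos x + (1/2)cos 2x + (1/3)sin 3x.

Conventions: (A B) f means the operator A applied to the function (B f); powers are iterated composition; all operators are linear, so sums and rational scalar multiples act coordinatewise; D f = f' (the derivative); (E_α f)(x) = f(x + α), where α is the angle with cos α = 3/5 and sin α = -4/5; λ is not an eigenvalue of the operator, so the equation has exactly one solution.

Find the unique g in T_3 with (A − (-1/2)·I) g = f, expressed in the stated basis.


write g with unknown coordinates in the stated basis and equate coefficients in (A − (-1/2)·I) g = f
solving from the highest basis element down gives g = (7/13)cos x + (9/13)sin x - (17/91)cos 2x + (6/91)sin 2x - (351/4729)cos 3x - (271/14187)sin 3x
check: A g = -(33/26)cos x - (9/26)sin x + (54/91)cos 2x - (3/91)sin 2x + (351/9458)cos 3x + (3243/9458)sin 3x
so A g − (-1/2)·g = -cos x + (1/2)cos 2x + (1/3)sin 3x = f ✓

the image equals g(x) = (7/13)cos x + (9/13)sin x - (17/91)cos 2x + (6/91)sin 2x - (351/4729)cos 3x - (271/14187)sin 3x


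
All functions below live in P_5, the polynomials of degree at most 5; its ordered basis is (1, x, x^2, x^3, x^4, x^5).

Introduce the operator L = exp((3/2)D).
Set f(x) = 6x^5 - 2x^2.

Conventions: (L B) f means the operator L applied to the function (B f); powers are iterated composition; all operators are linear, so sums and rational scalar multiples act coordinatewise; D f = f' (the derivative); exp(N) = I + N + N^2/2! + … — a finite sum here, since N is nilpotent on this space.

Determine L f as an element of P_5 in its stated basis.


order-1 term: 45x^4 - 6x
order-2 term: 135x^3 - 9/2
order-3 term: (405/2)x^2
order-4 term: (1215/8)x
order-5 term: 729/16
the series for exp((3/2)D) f terminates at order 5
exp((3/2)D) f = 6x^5 + 45x^4 + 135x^3 + (401/2)x^2 + (1167/8)x + 657/16

g(x) = 6x^5 + 45x^4 + 135x^3 + (401/2)x^2 + (1167/8)x + 657/16


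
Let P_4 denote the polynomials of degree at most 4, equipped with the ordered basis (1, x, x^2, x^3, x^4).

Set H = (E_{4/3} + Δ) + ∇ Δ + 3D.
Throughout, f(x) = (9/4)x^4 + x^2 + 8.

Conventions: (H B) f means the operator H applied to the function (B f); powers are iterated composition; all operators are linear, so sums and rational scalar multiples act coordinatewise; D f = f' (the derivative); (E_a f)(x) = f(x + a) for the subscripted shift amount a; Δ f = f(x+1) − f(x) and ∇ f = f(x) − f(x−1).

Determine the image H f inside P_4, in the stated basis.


E_{4/3} f = (9/4)x^4 + 12x^3 + 25x^2 + 24x + 152/9
Δ f = 9x^3 + (27/2)x^2 + 11x + 13/4
(E_{4/3} + Δ) f = (9/4)x^4 + 21x^3 + (77/2)x^2 + 35x + 725/36
Δ f = 9x^3 + (27/2)x^2 + 11x + 13/4
∇ Δ f = 27x^2 + 13/2
D f = 9x^3 + 2x
(3D) f = 27x^3 + 6x
((E_{4/3} + Δ) + ∇ Δ + 3D) f = (9/4)x^4 + 48x^3 + (131/2)x^2 + 41x + 959/36

g(x) = (9/4)x^4 + 48x^3 + (131/2)x^2 + 41x + 959/36


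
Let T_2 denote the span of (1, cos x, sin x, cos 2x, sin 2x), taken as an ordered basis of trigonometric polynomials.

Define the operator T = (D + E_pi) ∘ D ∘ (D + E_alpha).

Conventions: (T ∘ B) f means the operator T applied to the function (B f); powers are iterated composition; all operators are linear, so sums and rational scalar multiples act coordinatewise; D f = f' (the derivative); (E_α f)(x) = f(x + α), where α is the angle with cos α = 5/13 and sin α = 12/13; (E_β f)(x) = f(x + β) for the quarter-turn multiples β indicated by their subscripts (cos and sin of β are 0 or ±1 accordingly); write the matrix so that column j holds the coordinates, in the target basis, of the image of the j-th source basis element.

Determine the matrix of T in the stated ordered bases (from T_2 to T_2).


the matrix is [[0, 0, 0, 0, 0]; [0, 20/13, -30/13, 0, 0]; [0, 30/13, 20/13, 0, 0]; [0, 0, 0, -440/169, -2070/169]; [0, 0, 0, 2070/169, -440/169]] (rows listed top to bottom)

image of 1: 0
image of cos x: (20/13)cos x + (30/13)sin x
image of sin x: -(30/13)cos x + (20/13)sin x
image of cos 2x: -(440/169)cos 2x + (2070/169)sin 2x
image of sin 2x: -(2070/169)cos 2x - (440/169)sin 2x
each image's coordinates form column j of the matrix


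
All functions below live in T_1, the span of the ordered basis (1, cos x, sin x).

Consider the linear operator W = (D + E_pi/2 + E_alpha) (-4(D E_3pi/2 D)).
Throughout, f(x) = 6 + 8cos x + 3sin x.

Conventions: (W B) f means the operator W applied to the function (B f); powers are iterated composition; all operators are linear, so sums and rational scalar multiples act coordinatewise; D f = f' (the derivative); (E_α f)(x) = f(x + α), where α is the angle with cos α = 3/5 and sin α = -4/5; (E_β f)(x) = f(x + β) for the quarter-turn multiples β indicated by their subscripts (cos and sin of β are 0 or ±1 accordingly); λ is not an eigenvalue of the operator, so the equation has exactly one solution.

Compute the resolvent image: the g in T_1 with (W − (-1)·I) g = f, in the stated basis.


write g with unknown coordinates in the stated basis and equate coefficients in (W − (-1)·I) g = f
solving from the highest basis element down gives g = 6 + (268/197)cos x - (9/197)sin x
check: W g = (1308/197)cos x + (600/197)sin x
so W g − (-1)·g = 6 + 8cos x + 3sin x = f ✓

the result is g(x) = 6 + (268/197)cos x - (9/197)sin x


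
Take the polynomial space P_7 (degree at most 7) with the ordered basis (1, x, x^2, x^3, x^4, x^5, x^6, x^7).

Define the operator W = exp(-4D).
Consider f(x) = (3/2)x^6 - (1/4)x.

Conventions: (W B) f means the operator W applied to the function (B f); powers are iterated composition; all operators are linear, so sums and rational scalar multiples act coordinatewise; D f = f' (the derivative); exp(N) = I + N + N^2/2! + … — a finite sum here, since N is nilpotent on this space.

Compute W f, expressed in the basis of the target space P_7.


the result is g(x) = (3/2)x^6 - 36x^5 + 360x^4 - 1920x^3 + 5760x^2 - (36865/4)x + 6145

order-1 term: -36x^5 + 1
order-2 term: 360x^4
order-3 term: -1920x^3
order-4 term: 5760x^2
order-5 term: -9216x
order-6 term: 6144
the series for exp(-4D) f terminates at order 6
exp(-4D) f = (3/2)x^6 - 36x^5 + 360x^4 - 1920x^3 + 5760x^2 - (36865/4)x + 6145


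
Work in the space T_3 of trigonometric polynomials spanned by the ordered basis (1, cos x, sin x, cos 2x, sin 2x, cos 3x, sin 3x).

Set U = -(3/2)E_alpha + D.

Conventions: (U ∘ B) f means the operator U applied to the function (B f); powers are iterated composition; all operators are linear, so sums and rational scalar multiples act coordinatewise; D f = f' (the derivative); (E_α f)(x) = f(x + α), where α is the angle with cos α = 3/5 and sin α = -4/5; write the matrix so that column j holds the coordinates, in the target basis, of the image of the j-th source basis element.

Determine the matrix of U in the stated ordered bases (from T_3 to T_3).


the matrix is [[-3/2, 0, 0, 0, 0, 0, 0]; [0, -9/10, 11/5, 0, 0, 0, 0]; [0, -11/5, -9/10, 0, 0, 0, 0]; [0, 0, 0, 21/50, 86/25, 0, 0]; [0, 0, 0, -86/25, 21/50, 0, 0]; [0, 0, 0, 0, 0, 351/250, 441/125]; [0, 0, 0, 0, 0, -441/125, 351/250]] (rows listed top to bottom)

image of 1: -3/2
image of cos x: -(9/10)cos x - (11/5)sin x
image of sin x: (11/5)cos x - (9/10)sin x
image of cos 2x: (21/50)cos 2x - (86/25)sin 2x
image of sin 2x: (86/25)cos 2x + (21/50)sin 2x
image of cos 3x: (351/250)cos 3x - (441/125)sin 3x
image of sin 3x: (441/125)cos 3x + (351/250)sin 3x
each image's coordinates form column j of the matrix


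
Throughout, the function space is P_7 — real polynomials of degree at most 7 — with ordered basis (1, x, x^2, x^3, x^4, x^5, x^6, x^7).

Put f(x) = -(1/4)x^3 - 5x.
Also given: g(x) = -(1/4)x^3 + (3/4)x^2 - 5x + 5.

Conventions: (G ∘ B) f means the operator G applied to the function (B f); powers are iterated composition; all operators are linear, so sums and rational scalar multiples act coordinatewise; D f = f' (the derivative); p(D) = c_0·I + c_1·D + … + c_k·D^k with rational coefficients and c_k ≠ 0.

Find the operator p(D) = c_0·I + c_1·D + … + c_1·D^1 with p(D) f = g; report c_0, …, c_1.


D^0 f = -(1/4)x^3 - 5x
D^1 f = -(3/4)x^2 - 5
matching coefficients of g against c_0 f + c_1 Df + … from the top degree down determines the c_i
solution: c_0 = 1, c_1 = -1

c_0 = 1, c_1 = -1


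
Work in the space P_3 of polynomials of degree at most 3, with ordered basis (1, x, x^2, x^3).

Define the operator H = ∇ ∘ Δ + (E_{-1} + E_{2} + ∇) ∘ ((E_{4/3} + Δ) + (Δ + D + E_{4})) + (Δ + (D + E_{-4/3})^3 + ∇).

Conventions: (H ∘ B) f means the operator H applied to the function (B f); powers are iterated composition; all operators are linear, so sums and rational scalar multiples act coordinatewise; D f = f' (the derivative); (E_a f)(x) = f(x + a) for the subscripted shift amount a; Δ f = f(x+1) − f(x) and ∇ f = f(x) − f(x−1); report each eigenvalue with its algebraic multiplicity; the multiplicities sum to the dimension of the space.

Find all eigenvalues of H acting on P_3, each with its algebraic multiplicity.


image of 1: 5
image of x: 5x + 65/3
image of x^2: 5x^2 + (130/3)x + 800/9
image of x^3: 5x^3 + 65x^2 + (800/3)x + 9596/27
the matrix is upper triangular; its diagonal is (5, 5, 5, 5)
for a triangular matrix the eigenvalues are the diagonal entries, with algebraic multiplicity their repetition count

λ = 5 (multiplicity 4)


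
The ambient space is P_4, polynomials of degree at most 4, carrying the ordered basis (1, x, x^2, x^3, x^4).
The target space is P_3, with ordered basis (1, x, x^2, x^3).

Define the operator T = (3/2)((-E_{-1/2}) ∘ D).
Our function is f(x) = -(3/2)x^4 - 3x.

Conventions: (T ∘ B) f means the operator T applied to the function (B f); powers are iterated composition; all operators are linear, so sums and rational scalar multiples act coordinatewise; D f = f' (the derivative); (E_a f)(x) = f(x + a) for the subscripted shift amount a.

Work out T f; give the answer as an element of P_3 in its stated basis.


D f = -6x^3 - 3
E_{-1/2} D f = -6x^3 + 9x^2 - (9/2)x - 9/4
(-E_{-1/2}) D f = 6x^3 - 9x^2 + (9/2)x + 9/4
((3/2)((-E_{-1/2}) ∘ D)) f = 9x^3 - (27/2)x^2 + (27/4)x + 27/8

g(x) = 9x^3 - (27/2)x^2 + (27/4)x + 27/8


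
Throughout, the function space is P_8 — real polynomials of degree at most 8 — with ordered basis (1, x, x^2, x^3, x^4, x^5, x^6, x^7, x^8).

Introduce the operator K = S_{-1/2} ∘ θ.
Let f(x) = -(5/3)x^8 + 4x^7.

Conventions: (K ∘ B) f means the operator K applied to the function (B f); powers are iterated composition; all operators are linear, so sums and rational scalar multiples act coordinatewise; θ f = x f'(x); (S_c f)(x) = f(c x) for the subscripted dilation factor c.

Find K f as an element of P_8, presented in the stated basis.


the image equals g(x) = -(5/96)x^8 - (7/32)x^7

θ f = -(40/3)x^8 + 28x^7
S_{-1/2} θ f = -(5/96)x^8 - (7/32)x^7


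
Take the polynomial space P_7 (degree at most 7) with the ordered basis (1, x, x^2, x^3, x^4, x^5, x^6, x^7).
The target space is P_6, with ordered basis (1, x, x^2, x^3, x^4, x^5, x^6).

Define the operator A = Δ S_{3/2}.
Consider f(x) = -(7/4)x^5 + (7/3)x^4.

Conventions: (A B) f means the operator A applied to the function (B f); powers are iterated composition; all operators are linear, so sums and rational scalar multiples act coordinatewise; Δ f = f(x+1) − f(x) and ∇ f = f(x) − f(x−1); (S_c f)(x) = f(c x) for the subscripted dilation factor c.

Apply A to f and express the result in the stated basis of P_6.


S_{3/2} f = -(1701/128)x^5 + (189/16)x^4
Δ S_{3/2} f = -(8505/128)x^4 - (5481/64)x^3 - (3969/64)x^2 - (2457/128)x - 189/128

the result is g(x) = -(8505/128)x^4 - (5481/64)x^3 - (3969/64)x^2 - (2457/128)x - 189/128


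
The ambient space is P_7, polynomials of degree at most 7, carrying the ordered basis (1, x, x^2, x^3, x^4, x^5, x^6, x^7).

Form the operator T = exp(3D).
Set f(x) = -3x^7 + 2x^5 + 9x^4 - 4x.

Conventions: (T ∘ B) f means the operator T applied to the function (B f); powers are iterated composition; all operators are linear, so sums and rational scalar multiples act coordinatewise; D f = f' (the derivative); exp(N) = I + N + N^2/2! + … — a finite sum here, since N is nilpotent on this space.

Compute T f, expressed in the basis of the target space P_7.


the result is g(x) = -3x^7 - 63x^6 - 565x^5 - 2796x^4 - 8217x^3 - 14283x^2 - 13531x - 5358

order-1 term: -63x^6 + 30x^4 + 108x^3 - 12
order-2 term: -567x^5 + 180x^3 + 486x^2
order-3 term: -2835x^4 + 540x^2 + 972x
order-4 term: -8505x^3 + 810x + 729
order-5 term: -15309x^2 + 486
order-6 term: -15309x
order-7 term: -6561
the series for exp(3D) f terminates at order 7
exp(3D) f = -3x^7 - 63x^6 - 565x^5 - 2796x^4 - 8217x^3 - 14283x^2 - 13531x - 5358


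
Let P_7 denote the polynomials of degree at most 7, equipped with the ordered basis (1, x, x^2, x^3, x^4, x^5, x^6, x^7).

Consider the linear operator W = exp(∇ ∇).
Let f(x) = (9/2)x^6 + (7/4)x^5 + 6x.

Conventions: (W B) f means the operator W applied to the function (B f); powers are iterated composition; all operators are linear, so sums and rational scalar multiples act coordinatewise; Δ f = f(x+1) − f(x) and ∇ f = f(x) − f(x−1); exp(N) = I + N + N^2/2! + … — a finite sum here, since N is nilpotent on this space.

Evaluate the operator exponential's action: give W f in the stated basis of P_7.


order-1 term: 135x^4 - 505x^3 + 840x^2 - (1375/2)x + 453/2
order-2 term: 810x^2 - 3135x + 3300
order-3 term: 540
the series for exp(∇ ∇) f terminates at order 3
exp(∇ ∇) f = (9/2)x^6 + (7/4)x^5 + 135x^4 - 505x^3 + 1650x^2 - (7633/2)x + 8133/2

the result is g(x) = (9/2)x^6 + (7/4)x^5 + 135x^4 - 505x^3 + 1650x^2 - (7633/2)x + 8133/2


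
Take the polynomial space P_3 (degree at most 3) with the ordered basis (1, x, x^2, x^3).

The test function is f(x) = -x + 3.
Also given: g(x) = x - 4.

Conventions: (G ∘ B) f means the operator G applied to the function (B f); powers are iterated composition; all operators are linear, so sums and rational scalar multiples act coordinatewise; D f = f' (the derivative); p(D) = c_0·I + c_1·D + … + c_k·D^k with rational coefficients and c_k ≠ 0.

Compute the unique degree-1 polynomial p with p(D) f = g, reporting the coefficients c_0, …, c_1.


D^0 f = -x + 3
D^1 f = -1
matching coefficients of g against c_0 f + c_1 Df + … from the top degree down determines the c_i
solution: c_0 = -1, c_1 = 1

p(D) = -I + D, i.e. c_0 = -1, c_1 = 1


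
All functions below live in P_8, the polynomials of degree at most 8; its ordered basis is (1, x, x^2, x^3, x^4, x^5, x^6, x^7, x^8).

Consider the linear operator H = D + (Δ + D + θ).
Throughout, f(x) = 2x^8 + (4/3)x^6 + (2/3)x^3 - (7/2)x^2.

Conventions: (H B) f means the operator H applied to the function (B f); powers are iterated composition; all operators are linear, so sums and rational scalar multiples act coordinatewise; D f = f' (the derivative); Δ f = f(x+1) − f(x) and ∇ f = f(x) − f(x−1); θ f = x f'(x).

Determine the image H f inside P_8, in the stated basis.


D f = 16x^7 + 8x^5 + 2x^2 - 7x
Δ f = 16x^7 + 56x^6 + 120x^5 + 160x^4 + (416/3)x^3 + 78x^2 + 19x + 1/2
D f = 16x^7 + 8x^5 + 2x^2 - 7x
θ f = 16x^8 + 8x^6 + 2x^3 - 7x^2
(Δ + D + θ) f = 16x^8 + 32x^7 + 64x^6 + 128x^5 + 160x^4 + (422/3)x^3 + 73x^2 + 12x + 1/2
(D + (Δ + D + θ)) f = 16x^8 + 48x^7 + 64x^6 + 136x^5 + 160x^4 + (422/3)x^3 + 75x^2 + 5x + 1/2

the image equals g(x) = 16x^8 + 48x^7 + 64x^6 + 136x^5 + 160x^4 + (422/3)x^3 + 75x^2 + 5x + 1/2


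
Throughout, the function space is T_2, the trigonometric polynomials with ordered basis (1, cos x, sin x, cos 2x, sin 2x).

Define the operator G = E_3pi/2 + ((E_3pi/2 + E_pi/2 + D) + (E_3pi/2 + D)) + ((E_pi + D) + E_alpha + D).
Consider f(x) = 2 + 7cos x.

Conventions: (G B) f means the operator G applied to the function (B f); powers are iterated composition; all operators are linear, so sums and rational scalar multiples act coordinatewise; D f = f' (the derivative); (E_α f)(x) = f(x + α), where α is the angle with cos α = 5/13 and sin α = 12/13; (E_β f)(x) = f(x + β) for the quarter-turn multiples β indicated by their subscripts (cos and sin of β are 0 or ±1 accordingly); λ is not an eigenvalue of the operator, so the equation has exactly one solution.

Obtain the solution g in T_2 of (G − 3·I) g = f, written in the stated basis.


write g with unknown coordinates in the stated basis and equate coefficients in (G − 3·I) g = f
solving from the highest basis element down gives g = 2/3 - (329/281)cos x + (266/281)sin x
check: G g = 4 + (980/281)cos x + (798/281)sin x
so G g − 3·g = 2 + 7cos x = f ✓

the image equals g(x) = 2/3 - (329/281)cos x + (266/281)sin x


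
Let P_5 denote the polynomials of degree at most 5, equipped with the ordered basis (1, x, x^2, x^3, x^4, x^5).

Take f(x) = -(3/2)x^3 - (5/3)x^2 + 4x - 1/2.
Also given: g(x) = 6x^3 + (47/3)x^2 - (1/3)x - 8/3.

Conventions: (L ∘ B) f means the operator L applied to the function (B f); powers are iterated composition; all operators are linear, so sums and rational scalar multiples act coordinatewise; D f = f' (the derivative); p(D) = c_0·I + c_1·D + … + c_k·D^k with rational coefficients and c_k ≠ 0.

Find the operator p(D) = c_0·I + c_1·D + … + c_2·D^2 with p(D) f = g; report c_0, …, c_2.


D^0 f = -(3/2)x^3 - (5/3)x^2 + 4x - 1/2
D^1 f = -(9/2)x^2 - (10/3)x + 4
D^2 f = -9x - 10/3
matching coefficients of g against c_0 f + c_1 Df + … from the top degree down determines the c_i
solution: c_0 = -4, c_1 = -2, c_2 = -1

p(D) = -4·I − 2·D − D^2, i.e. c_0 = -4, c_1 = -2, c_2 = -1


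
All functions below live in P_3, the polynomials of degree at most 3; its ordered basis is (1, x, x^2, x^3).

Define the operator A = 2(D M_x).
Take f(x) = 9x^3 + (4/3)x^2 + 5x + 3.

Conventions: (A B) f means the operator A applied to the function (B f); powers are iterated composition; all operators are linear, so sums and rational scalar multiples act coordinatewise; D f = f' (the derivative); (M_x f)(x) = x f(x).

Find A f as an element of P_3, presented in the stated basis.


the result is g(x) = 72x^3 + 8x^2 + 20x + 6

M_x f = 9x^4 + (4/3)x^3 + 5x^2 + 3x
D M_x f = 36x^3 + 4x^2 + 10x + 3
(2(D M_x)) f = 72x^3 + 8x^2 + 20x + 6


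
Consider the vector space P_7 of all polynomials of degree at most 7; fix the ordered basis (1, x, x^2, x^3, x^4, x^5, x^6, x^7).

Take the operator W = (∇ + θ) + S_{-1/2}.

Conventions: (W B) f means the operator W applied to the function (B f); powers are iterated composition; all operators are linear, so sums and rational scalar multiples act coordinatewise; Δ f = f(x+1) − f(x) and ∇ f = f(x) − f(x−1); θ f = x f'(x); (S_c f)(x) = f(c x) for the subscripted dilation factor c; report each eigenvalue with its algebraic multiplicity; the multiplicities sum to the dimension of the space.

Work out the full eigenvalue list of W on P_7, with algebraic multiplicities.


λ = 1/2 (multiplicity 1), λ = 1 (multiplicity 1), λ = 9/4 (multiplicity 1), λ = 23/8 (multiplicity 1), λ = 65/16 (multiplicity 1), λ = 159/32 (multiplicity 1), λ = 385/64 (multiplicity 1), λ = 895/128 (multiplicity 1)

image of 1: 1
image of x: (1/2)x + 1
image of x^2: (9/4)x^2 + 2x - 1
image of x^3: (23/8)x^3 + 3x^2 - 3x + 1
image of x^4: (65/16)x^4 + 4x^3 - 6x^2 + 4x - 1
image of x^5: (159/32)x^5 + 5x^4 - 10x^3 + 10x^2 - 5x + 1
image of x^6: (385/64)x^6 + 6x^5 - 15x^4 + 20x^3 - 15x^2 + 6x - 1
image of x^7: (895/128)x^7 + 7x^6 - 21x^5 + 35x^4 - 35x^3 + 21x^2 - 7x + 1
the matrix is upper triangular; its diagonal is (1, 1/2, 9/4, 23/8, 65/16, 159/32, 385/64, 895/128)
for a triangular matrix the eigenvalues are the diagonal entries, with algebraic multiplicity their repetition count


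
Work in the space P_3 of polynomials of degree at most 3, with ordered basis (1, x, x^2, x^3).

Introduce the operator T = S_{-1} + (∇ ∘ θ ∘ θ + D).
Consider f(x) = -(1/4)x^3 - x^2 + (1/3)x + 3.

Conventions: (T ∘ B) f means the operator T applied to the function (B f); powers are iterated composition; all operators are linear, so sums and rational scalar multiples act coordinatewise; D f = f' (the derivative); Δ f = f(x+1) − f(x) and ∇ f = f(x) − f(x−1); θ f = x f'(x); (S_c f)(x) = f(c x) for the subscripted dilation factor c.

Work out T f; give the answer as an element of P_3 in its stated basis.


S_{-1} f = (1/4)x^3 - x^2 - (1/3)x + 3
θ f = -(3/4)x^3 - 2x^2 + (1/3)x
θ θ f = -(9/4)x^3 - 4x^2 + (1/3)x
∇ θ θ f = -(27/4)x^2 - (5/4)x + 25/12
D f = -(3/4)x^2 - 2x + 1/3
(∇ ∘ θ ∘ θ + D) f = -(15/2)x^2 - (13/4)x + 29/12
(S_{-1} + (∇ ∘ θ ∘ θ + D)) f = (1/4)x^3 - (17/2)x^2 - (43/12)x + 65/12

g(x) = (1/4)x^3 - (17/2)x^2 - (43/12)x + 65/12


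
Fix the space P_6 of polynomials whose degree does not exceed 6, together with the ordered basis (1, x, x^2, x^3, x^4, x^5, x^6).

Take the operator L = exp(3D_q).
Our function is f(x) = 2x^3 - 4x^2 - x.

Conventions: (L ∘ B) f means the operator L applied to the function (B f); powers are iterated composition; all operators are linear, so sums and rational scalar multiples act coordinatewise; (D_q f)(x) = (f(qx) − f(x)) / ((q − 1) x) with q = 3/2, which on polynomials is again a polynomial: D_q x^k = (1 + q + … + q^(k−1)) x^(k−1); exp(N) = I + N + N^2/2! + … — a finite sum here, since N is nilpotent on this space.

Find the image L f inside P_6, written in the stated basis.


order-1 term: (57/2)x^2 - 30x - 3
order-2 term: (855/8)x - 45
order-3 term: 855/8
the series for exp(3D_q) f terminates at order 3
exp(3D_q) f = 2x^3 + (49/2)x^2 + (607/8)x + 471/8

g(x) = 2x^3 + (49/2)x^2 + (607/8)x + 471/8


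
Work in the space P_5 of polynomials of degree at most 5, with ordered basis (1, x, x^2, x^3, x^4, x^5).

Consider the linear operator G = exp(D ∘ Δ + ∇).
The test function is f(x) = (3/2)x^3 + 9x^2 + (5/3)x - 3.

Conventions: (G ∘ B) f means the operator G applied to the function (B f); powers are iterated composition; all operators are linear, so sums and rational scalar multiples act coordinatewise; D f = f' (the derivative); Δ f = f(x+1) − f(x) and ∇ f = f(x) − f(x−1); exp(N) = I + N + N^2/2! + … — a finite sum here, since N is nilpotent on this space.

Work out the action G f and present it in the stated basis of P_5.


the result is g(x) = (3/2)x^3 + (27/2)x^2 + (86/3)x + 86/3

order-1 term: (9/2)x^2 + (45/2)x + 50/3
order-2 term: (9/2)x + 27/2
order-3 term: 3/2
the series for exp(D ∘ Δ + ∇) f terminates at order 3
exp(D ∘ Δ + ∇) f = (3/2)x^3 + (27/2)x^2 + (86/3)x + 86/3


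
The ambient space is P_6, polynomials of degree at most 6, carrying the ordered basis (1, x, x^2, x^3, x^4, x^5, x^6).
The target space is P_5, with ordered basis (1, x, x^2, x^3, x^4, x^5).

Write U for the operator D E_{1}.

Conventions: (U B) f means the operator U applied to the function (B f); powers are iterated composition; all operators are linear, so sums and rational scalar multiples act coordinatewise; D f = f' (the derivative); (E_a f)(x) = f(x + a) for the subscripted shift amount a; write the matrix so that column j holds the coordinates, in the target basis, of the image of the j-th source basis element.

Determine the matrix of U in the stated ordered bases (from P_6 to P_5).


the matrix is [[0, 1, 2, 3, 4, 5, 6]; [0, 0, 2, 6, 12, 20, 30]; [0, 0, 0, 3, 12, 30, 60]; [0, 0, 0, 0, 4, 20, 60]; [0, 0, 0, 0, 0, 5, 30]; [0, 0, 0, 0, 0, 0, 6]] (rows listed top to bottom)

image of 1: 0
image of x: 1
image of x^2: 2x + 2
image of x^3: 3x^2 + 6x + 3
image of x^4: 4x^3 + 12x^2 + 12x + 4
image of x^5: 5x^4 + 20x^3 + 30x^2 + 20x + 5
image of x^6: 6x^5 + 30x^4 + 60x^3 + 60x^2 + 30x + 6
each image's coordinates form column j of the matrix


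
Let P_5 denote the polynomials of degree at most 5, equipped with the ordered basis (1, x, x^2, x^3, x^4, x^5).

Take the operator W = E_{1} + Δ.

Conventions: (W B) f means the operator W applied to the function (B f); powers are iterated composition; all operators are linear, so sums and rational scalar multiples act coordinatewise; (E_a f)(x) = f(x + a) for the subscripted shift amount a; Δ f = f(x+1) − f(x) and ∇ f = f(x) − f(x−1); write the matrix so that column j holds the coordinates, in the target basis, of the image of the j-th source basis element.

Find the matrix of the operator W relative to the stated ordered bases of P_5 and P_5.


the matrix is [[1, 2, 2, 2, 2, 2]; [0, 1, 4, 6, 8, 10]; [0, 0, 1, 6, 12, 20]; [0, 0, 0, 1, 8, 20]; [0, 0, 0, 0, 1, 10]; [0, 0, 0, 0, 0, 1]] (rows listed top to bottom)

image of 1: 1
image of x: x + 2
image of x^2: x^2 + 4x + 2
image of x^3: x^3 + 6x^2 + 6x + 2
image of x^4: x^4 + 8x^3 + 12x^2 + 8x + 2
image of x^5: x^5 + 10x^4 + 20x^3 + 20x^2 + 10x + 2
each image's coordinates form column j of the matrix


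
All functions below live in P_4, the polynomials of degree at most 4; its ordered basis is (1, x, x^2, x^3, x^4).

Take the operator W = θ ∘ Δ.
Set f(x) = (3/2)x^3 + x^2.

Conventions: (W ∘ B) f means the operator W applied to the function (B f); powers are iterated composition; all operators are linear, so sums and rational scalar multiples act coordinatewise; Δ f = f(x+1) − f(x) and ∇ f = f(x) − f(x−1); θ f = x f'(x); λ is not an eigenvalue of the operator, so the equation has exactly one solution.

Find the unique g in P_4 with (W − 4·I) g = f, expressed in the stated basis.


the image equals g(x) = -(3/8)x^3 - (13/16)x^2 - (11/16)x

write g with unknown coordinates in the stated basis and equate coefficients in (W − 4·I) g = f
solving from the highest basis element down gives g = -(3/8)x^3 - (13/16)x^2 - (11/16)x
check: W g = -(9/4)x^2 - (11/4)x
so W g − 4·g = (3/2)x^3 + x^2 = f ✓


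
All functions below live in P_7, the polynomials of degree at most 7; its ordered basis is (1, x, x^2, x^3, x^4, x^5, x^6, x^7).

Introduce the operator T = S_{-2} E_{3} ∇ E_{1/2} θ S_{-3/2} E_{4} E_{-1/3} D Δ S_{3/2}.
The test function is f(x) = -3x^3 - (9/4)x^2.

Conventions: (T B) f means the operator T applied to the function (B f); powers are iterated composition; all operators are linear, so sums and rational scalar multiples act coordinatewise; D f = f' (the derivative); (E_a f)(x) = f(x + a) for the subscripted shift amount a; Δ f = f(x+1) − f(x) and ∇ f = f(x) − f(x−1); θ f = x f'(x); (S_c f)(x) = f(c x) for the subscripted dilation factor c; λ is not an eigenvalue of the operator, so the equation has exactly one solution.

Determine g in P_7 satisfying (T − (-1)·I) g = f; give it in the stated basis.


write g with unknown coordinates in the stated basis and equate coefficients in (T − (-1)·I) g = f
solving from the highest basis element down gives g = -3x^3 - (9/4)x^2 - 729/8
check: T g = 729/8
so T g − (-1)·g = -3x^3 - (9/4)x^2 = f ✓

the result is g(x) = -3x^3 - (9/4)x^2 - 729/8


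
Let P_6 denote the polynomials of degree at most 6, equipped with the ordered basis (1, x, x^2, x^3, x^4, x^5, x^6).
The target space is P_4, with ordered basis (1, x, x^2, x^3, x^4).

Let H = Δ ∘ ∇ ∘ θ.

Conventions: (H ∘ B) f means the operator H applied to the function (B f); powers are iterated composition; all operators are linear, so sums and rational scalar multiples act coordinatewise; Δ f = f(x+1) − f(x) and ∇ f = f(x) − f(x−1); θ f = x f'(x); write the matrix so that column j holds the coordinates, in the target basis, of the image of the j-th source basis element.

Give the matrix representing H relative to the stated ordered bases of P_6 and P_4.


image of 1: 0
image of x: 0
image of x^2: 4
image of x^3: 18x
image of x^4: 48x^2 + 8
image of x^5: 100x^3 + 50x
image of x^6: 180x^4 + 180x^2 + 12
each image's coordinates form column j of the matrix

the matrix is [[0, 0, 4, 0, 8, 0, 12]; [0, 0, 0, 18, 0, 50, 0]; [0, 0, 0, 0, 48, 0, 180]; [0, 0, 0, 0, 0, 100, 0]; [0, 0, 0, 0, 0, 0, 180]] (rows listed top to bottom)


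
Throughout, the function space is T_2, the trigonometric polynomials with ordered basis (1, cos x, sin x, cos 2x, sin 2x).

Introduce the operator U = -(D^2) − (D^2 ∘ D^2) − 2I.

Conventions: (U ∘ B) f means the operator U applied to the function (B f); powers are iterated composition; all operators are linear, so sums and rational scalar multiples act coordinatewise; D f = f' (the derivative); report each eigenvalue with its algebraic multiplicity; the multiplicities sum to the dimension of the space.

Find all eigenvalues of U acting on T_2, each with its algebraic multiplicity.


λ = -14 (multiplicity 2), λ = -2 (multiplicity 3)

image of 1: -2
image of cos x: -2cos x
image of sin x: -2sin x
image of cos 2x: -14cos 2x
image of sin 2x: -14sin 2x
the matrix is diagonal; its diagonal is (-2, -2, -2, -14, -14)
for a triangular matrix the eigenvalues are the diagonal entries, with algebraic multiplicity their repetition count


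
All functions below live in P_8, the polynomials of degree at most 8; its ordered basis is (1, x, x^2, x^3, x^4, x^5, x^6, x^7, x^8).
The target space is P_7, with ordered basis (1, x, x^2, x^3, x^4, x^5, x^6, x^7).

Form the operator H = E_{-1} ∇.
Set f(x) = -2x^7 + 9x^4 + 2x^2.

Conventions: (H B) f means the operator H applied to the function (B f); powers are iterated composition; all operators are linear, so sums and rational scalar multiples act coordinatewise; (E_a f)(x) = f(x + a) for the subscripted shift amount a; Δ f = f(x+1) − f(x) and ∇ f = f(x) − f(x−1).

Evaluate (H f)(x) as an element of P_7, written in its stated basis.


the image equals g(x) = -14x^6 + 126x^5 - 490x^4 + 1086x^3 - 1464x^2 + 1138x - 395

∇ f = -14x^6 + 42x^5 - 70x^4 + 106x^3 - 96x^2 + 54x - 13
E_{-1} ∇ f = -14x^6 + 126x^5 - 490x^4 + 1086x^3 - 1464x^2 + 1138x - 395


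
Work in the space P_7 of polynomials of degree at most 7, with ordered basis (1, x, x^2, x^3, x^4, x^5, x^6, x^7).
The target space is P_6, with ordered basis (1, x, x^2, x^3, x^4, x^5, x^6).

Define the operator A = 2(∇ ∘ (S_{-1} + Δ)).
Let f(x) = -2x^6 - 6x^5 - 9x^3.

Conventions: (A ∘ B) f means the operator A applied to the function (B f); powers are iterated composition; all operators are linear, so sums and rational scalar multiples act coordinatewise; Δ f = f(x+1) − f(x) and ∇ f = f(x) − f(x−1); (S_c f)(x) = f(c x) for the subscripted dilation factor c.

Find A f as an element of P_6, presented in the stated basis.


S_{-1} f = -2x^6 + 6x^5 + 9x^3
Δ f = -12x^5 - 60x^4 - 100x^3 - 117x^2 - 69x - 17
(S_{-1} + Δ) f = -2x^6 - 6x^5 - 60x^4 - 91x^3 - 117x^2 - 69x - 17
∇ (S_{-1} + Δ) f = -12x^5 - 220x^3 + 57x^2 - 183x + 13
(2(∇ ∘ (S_{-1} + Δ))) f = -24x^5 - 440x^3 + 114x^2 - 366x + 26

the image equals g(x) = -24x^5 - 440x^3 + 114x^2 - 366x + 26


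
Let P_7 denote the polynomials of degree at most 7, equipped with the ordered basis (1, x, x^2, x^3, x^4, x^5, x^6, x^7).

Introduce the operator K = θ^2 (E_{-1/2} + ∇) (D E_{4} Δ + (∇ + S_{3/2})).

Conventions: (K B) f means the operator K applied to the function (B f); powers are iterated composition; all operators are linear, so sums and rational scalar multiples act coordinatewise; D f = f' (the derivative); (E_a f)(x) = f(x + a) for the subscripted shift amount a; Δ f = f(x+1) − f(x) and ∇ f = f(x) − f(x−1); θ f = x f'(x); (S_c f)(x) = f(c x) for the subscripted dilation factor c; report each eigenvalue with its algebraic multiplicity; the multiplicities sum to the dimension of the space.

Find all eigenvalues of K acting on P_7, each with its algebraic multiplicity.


image of 1: 0
image of x: (3/2)x
image of x^2: 9x^2 + (17/4)x
image of x^3: (243/8)x^3 + (129/4)x^2 - (51/32)x
image of x^4: 81x^4 + (1017/8)x^3 - (345/8)x^2 + (4055/32)x
image of x^5: (6075/32)x^5 + (1535/4)x^4 - (21285/64)x^3 + (43385/32)x^2 + (744655/512)x
image of x^6: (6561/16)x^6 + (64275/64)x^5 - (25125/16)x^4 + (857475/128)x^3 + (4413255/256)x^2 + (13876821/1024)x
image of x^7: (107163/128)x^7 + (153909/64)x^6 - (2906925/512)x^5 + (1512455/64)x^4 + (181912185/2048)x^3 + (194750073/1024)x^2 + (910289037/8192)x
the matrix is upper triangular; its diagonal is (0, 3/2, 9, 243/8, 81, 6075/32, 6561/16, 107163/128)
for a triangular matrix the eigenvalues are the diagonal entries, with algebraic multiplicity their repetition count

λ = 0 (multiplicity 1), λ = 3/2 (multiplicity 1), λ = 9 (multiplicity 1), λ = 243/8 (multiplicity 1), λ = 81 (multiplicity 1), λ = 6075/32 (multiplicity 1), λ = 6561/16 (multiplicity 1), λ = 107163/128 (multiplicity 1)


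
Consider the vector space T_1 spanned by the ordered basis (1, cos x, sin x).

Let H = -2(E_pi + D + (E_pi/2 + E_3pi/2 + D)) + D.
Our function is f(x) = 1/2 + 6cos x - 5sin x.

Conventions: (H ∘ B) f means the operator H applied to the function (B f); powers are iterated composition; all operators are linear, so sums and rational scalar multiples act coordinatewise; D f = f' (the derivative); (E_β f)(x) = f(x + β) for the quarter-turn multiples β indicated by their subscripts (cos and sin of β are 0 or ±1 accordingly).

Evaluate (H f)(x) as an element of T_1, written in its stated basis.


g(x) = -3 + 27cos x + 8sin x

E_pi f = 1/2 - 6cos x + 5sin x
D f = -5cos x - 6sin x
E_pi/2 f = 1/2 - 5cos x - 6sin x
E_3pi/2 f = 1/2 + 5cos x + 6sin x
D f = -5cos x - 6sin x
(E_pi/2 + E_3pi/2 + D) f = 1 - 5cos x - 6sin x
(E_pi + D + (E_pi/2 + E_3pi/2 + D)) f = 3/2 - 16cos x - 7sin x
(-2(E_pi + D + (E_pi/2 + E_3pi/2 + D))) f = -3 + 32cos x + 14sin x
D f = -5cos x - 6sin x
(-2(E_pi + D + (E_pi/2 + E_3pi/2 + D)) + D) f = -3 + 27cos x + 8sin x


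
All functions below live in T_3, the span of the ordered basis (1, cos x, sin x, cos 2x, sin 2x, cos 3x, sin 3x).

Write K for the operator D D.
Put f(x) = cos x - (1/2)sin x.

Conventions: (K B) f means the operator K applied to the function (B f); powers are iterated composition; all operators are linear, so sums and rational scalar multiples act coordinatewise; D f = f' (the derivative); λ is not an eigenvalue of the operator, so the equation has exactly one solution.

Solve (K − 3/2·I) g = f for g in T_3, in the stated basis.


write g with unknown coordinates in the stated basis and equate coefficients in (K − 3/2·I) g = f
solving from the highest basis element down gives g = -(2/5)cos x + (1/5)sin x
check: K g = (2/5)cos x - (1/5)sin x
so K g − 3/2·g = cos x - (1/2)sin x = f ✓

g(x) = -(2/5)cos x + (1/5)sin x


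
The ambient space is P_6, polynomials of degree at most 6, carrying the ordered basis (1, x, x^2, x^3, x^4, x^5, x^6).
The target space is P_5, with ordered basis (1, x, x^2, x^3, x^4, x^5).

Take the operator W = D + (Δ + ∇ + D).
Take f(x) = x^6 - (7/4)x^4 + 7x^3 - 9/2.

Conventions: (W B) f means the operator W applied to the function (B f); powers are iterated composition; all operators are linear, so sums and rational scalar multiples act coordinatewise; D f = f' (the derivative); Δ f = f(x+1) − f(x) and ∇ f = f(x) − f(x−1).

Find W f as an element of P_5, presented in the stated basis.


g(x) = 24x^5 + 12x^3 + 84x^2 - 2x + 14

D f = 6x^5 - 7x^3 + 21x^2
Δ f = 6x^5 + 15x^4 + 13x^3 + (51/2)x^2 + 20x + 25/4
∇ f = 6x^5 - 15x^4 + 13x^3 + (33/2)x^2 - 22x + 31/4
D f = 6x^5 - 7x^3 + 21x^2
(Δ + ∇ + D) f = 18x^5 + 19x^3 + 63x^2 - 2x + 14
(D + (Δ + ∇ + D)) f = 24x^5 + 12x^3 + 84x^2 - 2x + 14


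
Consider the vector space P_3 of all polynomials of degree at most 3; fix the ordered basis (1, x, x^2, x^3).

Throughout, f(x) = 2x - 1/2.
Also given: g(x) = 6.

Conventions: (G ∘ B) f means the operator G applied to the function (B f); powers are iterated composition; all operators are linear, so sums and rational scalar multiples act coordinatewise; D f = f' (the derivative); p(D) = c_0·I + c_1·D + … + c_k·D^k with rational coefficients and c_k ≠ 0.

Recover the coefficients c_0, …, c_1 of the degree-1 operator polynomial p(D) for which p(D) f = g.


p(D) = 3·D, i.e. c_0 = 0, c_1 = 3

D^0 f = 2x - 1/2
D^1 f = 2
matching coefficients of g against c_0 f + c_1 Df + … from the top degree down determines the c_i
solution: c_0 = 0, c_1 = 3
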